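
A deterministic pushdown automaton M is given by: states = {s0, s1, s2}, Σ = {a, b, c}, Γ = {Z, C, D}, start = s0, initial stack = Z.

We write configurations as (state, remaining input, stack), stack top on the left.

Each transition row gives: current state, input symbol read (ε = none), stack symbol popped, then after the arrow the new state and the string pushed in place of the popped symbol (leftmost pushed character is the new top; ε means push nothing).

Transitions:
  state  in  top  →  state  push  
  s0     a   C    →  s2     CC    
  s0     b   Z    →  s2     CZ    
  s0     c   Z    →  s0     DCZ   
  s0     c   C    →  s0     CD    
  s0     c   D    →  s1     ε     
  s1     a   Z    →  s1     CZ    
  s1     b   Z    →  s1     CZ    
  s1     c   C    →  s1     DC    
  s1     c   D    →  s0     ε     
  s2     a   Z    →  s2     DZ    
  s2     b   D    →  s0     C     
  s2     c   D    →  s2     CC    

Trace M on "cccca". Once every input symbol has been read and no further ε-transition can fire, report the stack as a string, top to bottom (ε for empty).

(s0, cccca, Z)
  read c, top Z: go to s0, push DCZ → (s0, ccca, DCZ)
  read c, top D: go to s1, push ε → (s1, cca, CZ)
  read c, top C: go to s1, push DC → (s1, ca, DCZ)
  read c, top D: go to s0, push ε → (s0, a, CZ)
  read a, top C: go to s2, push CC → (s2, ε, CCZ)
All input consumed in state s2 with stack CCZ.

CCZ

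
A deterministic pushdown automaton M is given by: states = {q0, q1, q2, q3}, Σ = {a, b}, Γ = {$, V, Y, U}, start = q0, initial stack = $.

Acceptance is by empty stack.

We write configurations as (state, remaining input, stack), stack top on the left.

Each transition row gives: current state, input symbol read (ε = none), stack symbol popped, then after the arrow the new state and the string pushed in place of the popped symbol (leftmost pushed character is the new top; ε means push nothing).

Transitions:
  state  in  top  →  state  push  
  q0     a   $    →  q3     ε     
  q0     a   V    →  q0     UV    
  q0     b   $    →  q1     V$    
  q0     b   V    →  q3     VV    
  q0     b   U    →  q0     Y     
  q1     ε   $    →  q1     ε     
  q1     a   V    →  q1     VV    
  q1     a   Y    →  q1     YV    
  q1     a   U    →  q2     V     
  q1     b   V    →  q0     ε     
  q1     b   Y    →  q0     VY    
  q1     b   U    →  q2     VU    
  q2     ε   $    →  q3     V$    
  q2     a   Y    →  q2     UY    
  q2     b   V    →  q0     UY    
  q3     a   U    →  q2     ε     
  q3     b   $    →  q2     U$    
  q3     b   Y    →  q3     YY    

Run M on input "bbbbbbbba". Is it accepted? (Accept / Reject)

Accept

(q0, bbbbbbbba, $)
  read b, top $: go to q1, push V$ → (q1, bbbbbbba, V$)
  read b, top V: go to q0, push ε → (q0, bbbbbba, $)
  read b, top $: go to q1, push V$ → (q1, bbbbba, V$)
  read b, top V: go to q0, push ε → (q0, bbbba, $)
  read b, top $: go to q1, push V$ → (q1, bbba, V$)
  read b, top V: go to q0, push ε → (q0, bba, $)
  read b, top $: go to q1, push V$ → (q1, ba, V$)
  read b, top V: go to q0, push ε → (q0, a, $)
  read a, top $: go to q3, push ε → (q3, ε, ε)
All input consumed and the stack is empty.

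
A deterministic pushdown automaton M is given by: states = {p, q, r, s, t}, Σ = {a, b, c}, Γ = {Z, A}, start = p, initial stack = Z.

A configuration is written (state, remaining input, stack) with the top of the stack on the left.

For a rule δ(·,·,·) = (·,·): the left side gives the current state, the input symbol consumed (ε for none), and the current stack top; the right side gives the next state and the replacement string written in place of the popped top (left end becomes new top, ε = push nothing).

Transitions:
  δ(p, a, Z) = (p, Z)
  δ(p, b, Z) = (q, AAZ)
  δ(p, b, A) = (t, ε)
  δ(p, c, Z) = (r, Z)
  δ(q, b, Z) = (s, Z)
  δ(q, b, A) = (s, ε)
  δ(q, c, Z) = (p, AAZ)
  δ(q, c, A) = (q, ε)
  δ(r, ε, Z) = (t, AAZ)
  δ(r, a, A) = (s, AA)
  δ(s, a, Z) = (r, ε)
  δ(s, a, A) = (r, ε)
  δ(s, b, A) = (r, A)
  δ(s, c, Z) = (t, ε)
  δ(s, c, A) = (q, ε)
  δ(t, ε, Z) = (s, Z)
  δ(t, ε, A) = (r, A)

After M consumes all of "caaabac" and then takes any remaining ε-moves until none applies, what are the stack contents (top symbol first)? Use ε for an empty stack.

AAAZ

(p, caaabac, Z) ⊢ (r, aaabac, Z) ⊢ (t, aaabac, AAZ) ⊢ (r, aaabac, AAZ) ⊢ (s, aabac, AAAZ) ⊢ (r, abac, AAZ) ⊢ (s, bac, AAAZ) ⊢ (r, ac, AAAZ) ⊢ (s, c, AAAAZ) ⊢ (q, ε, AAAZ)
All input consumed in state q with stack AAAZ.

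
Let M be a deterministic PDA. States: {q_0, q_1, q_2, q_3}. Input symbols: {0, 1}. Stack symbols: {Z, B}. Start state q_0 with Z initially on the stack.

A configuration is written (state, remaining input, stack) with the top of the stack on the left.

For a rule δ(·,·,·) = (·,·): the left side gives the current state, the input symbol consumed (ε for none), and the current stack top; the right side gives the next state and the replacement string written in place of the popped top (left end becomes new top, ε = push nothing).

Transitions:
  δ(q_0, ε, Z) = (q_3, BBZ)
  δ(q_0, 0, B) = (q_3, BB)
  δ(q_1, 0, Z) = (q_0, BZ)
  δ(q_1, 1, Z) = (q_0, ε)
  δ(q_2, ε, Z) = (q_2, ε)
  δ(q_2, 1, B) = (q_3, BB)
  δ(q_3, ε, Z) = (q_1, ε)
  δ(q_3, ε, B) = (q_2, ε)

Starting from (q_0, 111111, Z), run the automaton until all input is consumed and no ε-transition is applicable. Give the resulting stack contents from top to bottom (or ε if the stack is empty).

(q_0, 111111, Z)
  ε-move, top Z: go to q_3, push BBZ → (q_3, 111111, BBZ)
  ε-move, top B: go to q_2, push ε → (q_2, 111111, BZ)
  read 1, top B: go to q_3, push BB → (q_3, 11111, BBZ)
  ε-move, top B: go to q_2, push ε → (q_2, 11111, BZ)
  read 1, top B: go to q_3, push BB → (q_3, 1111, BBZ)
  ε-move, top B: go to q_2, push ε → (q_2, 1111, BZ)
  read 1, top B: go to q_3, push BB → (q_3, 111, BBZ)
  ε-move, top B: go to q_2, push ε → (q_2, 111, BZ)
  read 1, top B: go to q_3, push BB → (q_3, 11, BBZ)
  ε-move, top B: go to q_2, push ε → (q_2, 11, BZ)
  read 1, top B: go to q_3, push BB → (q_3, 1, BBZ)
  ε-move, top B: go to q_2, push ε → (q_2, 1, BZ)
  read 1, top B: go to q_3, push BB → (q_3, ε, BBZ)
  ε-move, top B: go to q_2, push ε → (q_2, ε, BZ)
All input consumed in state q_2 with stack BZ.

BZ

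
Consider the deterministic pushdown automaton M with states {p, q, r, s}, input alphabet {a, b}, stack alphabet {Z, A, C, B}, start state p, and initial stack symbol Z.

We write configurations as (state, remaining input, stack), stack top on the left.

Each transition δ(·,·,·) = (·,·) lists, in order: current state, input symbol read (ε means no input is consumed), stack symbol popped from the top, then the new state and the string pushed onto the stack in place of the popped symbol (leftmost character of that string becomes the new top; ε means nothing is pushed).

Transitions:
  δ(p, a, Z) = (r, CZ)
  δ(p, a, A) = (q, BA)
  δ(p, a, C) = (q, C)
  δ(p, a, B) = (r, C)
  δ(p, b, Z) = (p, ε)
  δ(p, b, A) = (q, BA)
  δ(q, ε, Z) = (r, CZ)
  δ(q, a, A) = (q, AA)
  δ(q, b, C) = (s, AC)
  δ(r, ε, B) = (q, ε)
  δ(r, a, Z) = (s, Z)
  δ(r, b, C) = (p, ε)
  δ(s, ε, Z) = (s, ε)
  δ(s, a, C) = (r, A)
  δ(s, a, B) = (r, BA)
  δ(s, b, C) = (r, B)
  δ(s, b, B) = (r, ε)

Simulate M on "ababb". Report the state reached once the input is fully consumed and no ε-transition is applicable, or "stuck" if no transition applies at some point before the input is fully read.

(p, ababb, Z)
  read a, top Z: go to r, push CZ → (r, babb, CZ)
  read b, top C: go to p, push ε → (p, abb, Z)
  read a, top Z: go to r, push CZ → (r, bb, CZ)
  read b, top C: go to p, push ε → (p, b, Z)
  read b, top Z: go to p, push ε → (p, ε, ε)
All input consumed; M is in state p.

p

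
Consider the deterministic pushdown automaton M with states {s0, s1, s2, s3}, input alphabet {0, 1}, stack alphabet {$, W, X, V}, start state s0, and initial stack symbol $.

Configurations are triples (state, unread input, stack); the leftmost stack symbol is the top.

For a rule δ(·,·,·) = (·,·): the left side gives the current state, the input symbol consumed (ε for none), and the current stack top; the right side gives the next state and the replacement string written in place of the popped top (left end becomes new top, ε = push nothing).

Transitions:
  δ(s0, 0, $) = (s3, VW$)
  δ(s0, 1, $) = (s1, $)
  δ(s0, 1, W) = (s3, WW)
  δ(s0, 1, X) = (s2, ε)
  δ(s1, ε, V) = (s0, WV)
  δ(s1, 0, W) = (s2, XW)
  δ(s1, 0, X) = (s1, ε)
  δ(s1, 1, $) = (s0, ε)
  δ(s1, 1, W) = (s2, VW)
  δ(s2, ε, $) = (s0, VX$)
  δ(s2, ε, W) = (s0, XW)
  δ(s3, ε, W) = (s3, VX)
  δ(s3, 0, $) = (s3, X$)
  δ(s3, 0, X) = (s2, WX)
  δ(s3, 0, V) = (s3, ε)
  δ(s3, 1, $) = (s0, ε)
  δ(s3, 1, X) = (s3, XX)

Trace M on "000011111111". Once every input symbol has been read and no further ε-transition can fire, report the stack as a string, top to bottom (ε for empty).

(s0, 000011111111, $)
  read 0, top $: go to s3, push VW$ → (s3, 00011111111, VW$)
  read 0, top V: go to s3, push ε → (s3, 0011111111, W$)
  ε-move, top W: go to s3, push VX → (s3, 0011111111, VX$)
  read 0, top V: go to s3, push ε → (s3, 011111111, X$)
  read 0, top X: go to s2, push WX → (s2, 11111111, WX$)
  ε-move, top W: go to s0, push XW → (s0, 11111111, XWX$)
  read 1, top X: go to s2, push ε → (s2, 1111111, WX$)
  ε-move, top W: go to s0, push XW → (s0, 1111111, XWX$)
  read 1, top X: go to s2, push ε → (s2, 111111, WX$)
  ε-move, top W: go to s0, push XW → (s0, 111111, XWX$)
  read 1, top X: go to s2, push ε → (s2, 11111, WX$)
  ε-move, top W: go to s0, push XW → (s0, 11111, XWX$)
  read 1, top X: go to s2, push ε → (s2, 1111, WX$)
  ε-move, top W: go to s0, push XW → (s0, 1111, XWX$)
  read 1, top X: go to s2, push ε → (s2, 111, WX$)
  ε-move, top W: go to s0, push XW → (s0, 111, XWX$)
  read 1, top X: go to s2, push ε → (s2, 11, WX$)
  ε-move, top W: go to s0, push XW → (s0, 11, XWX$)
  read 1, top X: go to s2, push ε → (s2, 1, WX$)
  ε-move, top W: go to s0, push XW → (s0, 1, XWX$)
  read 1, top X: go to s2, push ε → (s2, ε, WX$)
  ε-move, top W: go to s0, push XW → (s0, ε, XWX$)
All input consumed in state s0 with stack XWX$.

XWX$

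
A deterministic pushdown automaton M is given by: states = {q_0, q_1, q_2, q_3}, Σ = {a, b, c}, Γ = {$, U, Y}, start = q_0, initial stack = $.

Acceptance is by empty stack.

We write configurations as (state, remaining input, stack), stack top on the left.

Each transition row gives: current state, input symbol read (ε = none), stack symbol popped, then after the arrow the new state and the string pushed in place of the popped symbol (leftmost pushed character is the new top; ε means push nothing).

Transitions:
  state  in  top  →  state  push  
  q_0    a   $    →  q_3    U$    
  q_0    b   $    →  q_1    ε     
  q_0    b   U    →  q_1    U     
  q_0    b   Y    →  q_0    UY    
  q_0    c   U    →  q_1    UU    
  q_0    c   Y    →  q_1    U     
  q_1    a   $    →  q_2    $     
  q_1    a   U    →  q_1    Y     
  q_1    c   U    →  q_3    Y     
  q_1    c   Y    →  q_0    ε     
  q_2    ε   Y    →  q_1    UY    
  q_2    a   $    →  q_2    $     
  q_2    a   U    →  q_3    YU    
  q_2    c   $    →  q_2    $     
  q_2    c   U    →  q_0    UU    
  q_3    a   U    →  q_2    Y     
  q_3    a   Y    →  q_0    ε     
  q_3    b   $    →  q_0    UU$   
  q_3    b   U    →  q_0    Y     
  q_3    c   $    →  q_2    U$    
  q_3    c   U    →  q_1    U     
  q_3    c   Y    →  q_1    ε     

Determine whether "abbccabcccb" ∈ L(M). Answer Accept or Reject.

(q_0, abbccabcccb, $)
  read a, top $: go to q_3, push U$ → (q_3, bbccabcccb, U$)
  read b, top U: go to q_0, push Y → (q_0, bccabcccb, Y$)
  read b, top Y: go to q_0, push UY → (q_0, ccabcccb, UY$)
  read c, top U: go to q_1, push UU → (q_1, cabcccb, UUY$)
  read c, top U: go to q_3, push Y → (q_3, abcccb, YUY$)
  read a, top Y: go to q_0, push ε → (q_0, bcccb, UY$)
  read b, top U: go to q_1, push U → (q_1, cccb, UY$)
  read c, top U: go to q_3, push Y → (q_3, ccb, YY$)
  read c, top Y: go to q_1, push ε → (q_1, cb, Y$)
  read c, top Y: go to q_0, push ε → (q_0, b, $)
  read b, top $: go to q_1, push ε → (q_1, ε, ε)
All input consumed and the stack is empty.

Accept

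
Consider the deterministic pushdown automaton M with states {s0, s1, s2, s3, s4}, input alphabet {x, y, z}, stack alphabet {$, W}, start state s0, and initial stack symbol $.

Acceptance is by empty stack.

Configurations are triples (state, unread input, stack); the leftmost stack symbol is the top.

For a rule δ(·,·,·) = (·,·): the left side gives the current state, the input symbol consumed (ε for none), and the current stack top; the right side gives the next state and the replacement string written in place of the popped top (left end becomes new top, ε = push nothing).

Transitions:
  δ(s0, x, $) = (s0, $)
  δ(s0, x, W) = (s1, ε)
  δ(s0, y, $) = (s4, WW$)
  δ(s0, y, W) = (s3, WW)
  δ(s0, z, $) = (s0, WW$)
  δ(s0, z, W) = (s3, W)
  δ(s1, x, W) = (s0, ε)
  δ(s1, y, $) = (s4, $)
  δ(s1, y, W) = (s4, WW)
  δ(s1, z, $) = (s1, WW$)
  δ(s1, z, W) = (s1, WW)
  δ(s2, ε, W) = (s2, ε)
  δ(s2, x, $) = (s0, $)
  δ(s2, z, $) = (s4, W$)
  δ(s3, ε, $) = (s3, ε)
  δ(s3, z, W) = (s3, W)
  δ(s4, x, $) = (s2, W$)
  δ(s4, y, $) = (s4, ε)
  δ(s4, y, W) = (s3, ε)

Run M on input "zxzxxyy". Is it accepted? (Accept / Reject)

(s0, zxzxxyy, $) ⊢ (s0, xzxxyy, WW$) ⊢ (s1, zxxyy, W$) ⊢ (s1, xxyy, WW$) ⊢ (s0, xyy, W$) ⊢ (s1, yy, $) ⊢ (s4, y, $) ⊢ (s4, ε, ε)
All input consumed and the stack is empty.

Accept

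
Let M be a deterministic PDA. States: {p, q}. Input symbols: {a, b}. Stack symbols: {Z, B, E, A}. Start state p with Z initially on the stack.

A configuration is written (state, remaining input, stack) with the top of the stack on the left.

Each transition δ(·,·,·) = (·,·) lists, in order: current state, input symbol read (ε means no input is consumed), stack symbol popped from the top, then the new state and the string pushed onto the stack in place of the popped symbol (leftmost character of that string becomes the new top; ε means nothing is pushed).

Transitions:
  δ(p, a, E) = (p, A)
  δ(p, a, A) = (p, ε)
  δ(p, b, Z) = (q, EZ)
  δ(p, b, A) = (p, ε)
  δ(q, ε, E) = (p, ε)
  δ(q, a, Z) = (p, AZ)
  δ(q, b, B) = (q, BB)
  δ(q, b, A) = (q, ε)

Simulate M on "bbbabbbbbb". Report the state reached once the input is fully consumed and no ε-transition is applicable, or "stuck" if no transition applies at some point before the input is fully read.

stuck

(p, bbbabbbbbb, Z)
  read b, top Z: go to q, push EZ → (q, bbabbbbbb, EZ)
  ε-move, top E: go to p, push ε → (p, bbabbbbbb, Z)
  read b, top Z: go to q, push EZ → (q, babbbbbb, EZ)
  ε-move, top E: go to p, push ε → (p, babbbbbb, Z)
  read b, top Z: go to q, push EZ → (q, abbbbbb, EZ)
  ε-move, top E: go to p, push ε → (p, abbbbbb, Z)
No transition for (p, a, top Z); M blocks with input abbbbbb remaining.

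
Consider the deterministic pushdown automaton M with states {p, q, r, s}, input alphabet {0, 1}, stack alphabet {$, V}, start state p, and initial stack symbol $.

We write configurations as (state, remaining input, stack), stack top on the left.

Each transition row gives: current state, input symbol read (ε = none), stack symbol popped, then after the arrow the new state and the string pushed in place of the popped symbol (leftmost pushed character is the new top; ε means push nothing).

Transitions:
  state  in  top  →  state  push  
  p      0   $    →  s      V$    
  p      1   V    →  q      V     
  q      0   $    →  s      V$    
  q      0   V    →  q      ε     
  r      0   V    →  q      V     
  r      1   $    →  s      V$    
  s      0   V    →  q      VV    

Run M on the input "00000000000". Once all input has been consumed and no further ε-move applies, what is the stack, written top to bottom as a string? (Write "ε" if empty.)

V$

(p, 00000000000, $)
  read 0, top $: go to s, push V$ → (s, 0000000000, V$)
  read 0, top V: go to q, push VV → (q, 000000000, VV$)
  read 0, top V: go to q, push ε → (q, 00000000, V$)
  read 0, top V: go to q, push ε → (q, 0000000, $)
  read 0, top $: go to s, push V$ → (s, 000000, V$)
  read 0, top V: go to q, push VV → (q, 00000, VV$)
  read 0, top V: go to q, push ε → (q, 0000, V$)
  read 0, top V: go to q, push ε → (q, 000, $)
  read 0, top $: go to s, push V$ → (s, 00, V$)
  read 0, top V: go to q, push VV → (q, 0, VV$)
  read 0, top V: go to q, push ε → (q, ε, V$)
All input consumed in state q with stack V$.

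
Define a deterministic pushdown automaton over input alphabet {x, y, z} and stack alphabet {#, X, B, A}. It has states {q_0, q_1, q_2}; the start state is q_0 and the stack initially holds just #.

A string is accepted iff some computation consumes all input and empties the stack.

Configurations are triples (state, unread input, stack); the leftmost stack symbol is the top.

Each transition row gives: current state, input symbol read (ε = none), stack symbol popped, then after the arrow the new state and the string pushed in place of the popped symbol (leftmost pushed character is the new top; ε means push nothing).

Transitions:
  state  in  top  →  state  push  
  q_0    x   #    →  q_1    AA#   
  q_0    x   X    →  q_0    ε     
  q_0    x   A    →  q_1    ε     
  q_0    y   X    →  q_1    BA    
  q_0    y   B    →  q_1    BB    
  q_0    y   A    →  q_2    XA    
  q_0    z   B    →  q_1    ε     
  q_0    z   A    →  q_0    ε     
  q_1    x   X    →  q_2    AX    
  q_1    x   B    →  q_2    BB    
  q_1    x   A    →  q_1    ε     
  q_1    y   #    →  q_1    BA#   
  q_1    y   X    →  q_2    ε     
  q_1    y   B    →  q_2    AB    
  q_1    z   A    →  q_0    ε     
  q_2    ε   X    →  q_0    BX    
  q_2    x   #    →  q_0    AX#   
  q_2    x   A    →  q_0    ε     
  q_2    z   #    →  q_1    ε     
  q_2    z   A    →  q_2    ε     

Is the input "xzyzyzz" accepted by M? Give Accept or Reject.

Accept

(q_0, xzyzyzz, #)
  read x, top #: go to q_1, push AA# → (q_1, zyzyzz, AA#)
  read z, top A: go to q_0, push ε → (q_0, yzyzz, A#)
  read y, top A: go to q_2, push XA → (q_2, zyzz, XA#)
  ε-move, top X: go to q_0, push BX → (q_0, zyzz, BXA#)
  read z, top B: go to q_1, push ε → (q_1, yzz, XA#)
  read y, top X: go to q_2, push ε → (q_2, zz, A#)
  read z, top A: go to q_2, push ε → (q_2, z, #)
  read z, top #: go to q_1, push ε → (q_1, ε, ε)
All input consumed and the stack is empty.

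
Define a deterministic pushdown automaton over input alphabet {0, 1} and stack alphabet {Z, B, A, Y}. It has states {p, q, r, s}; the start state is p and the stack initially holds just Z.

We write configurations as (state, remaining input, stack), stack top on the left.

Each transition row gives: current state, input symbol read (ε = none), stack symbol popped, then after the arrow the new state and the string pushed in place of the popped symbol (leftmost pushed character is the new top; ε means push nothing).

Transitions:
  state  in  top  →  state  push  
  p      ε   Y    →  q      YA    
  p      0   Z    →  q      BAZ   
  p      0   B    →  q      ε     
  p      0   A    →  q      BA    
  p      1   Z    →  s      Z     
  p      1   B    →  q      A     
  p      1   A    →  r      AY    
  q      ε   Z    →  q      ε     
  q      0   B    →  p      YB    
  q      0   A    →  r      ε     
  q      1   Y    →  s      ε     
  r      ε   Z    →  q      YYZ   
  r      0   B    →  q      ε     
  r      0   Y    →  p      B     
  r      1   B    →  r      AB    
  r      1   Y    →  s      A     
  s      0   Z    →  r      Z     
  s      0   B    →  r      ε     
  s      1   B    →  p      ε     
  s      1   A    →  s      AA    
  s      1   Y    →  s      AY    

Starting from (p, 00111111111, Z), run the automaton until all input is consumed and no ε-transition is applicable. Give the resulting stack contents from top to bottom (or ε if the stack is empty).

AAAAAAAAABAZ

(p, 00111111111, Z)
  read 0, top Z: go to q, push BAZ → (q, 0111111111, BAZ)
  read 0, top B: go to p, push YB → (p, 111111111, YBAZ)
  ε-move, top Y: go to q, push YA → (q, 111111111, YABAZ)
  read 1, top Y: go to s, push ε → (s, 11111111, ABAZ)
  read 1, top A: go to s, push AA → (s, 1111111, AABAZ)
  read 1, top A: go to s, push AA → (s, 111111, AAABAZ)
  read 1, top A: go to s, push AA → (s, 11111, AAAABAZ)
  read 1, top A: go to s, push AA → (s, 1111, AAAAABAZ)
  read 1, top A: go to s, push AA → (s, 111, AAAAAABAZ)
  read 1, top A: go to s, push AA → (s, 11, AAAAAAABAZ)
  read 1, top A: go to s, push AA → (s, 1, AAAAAAAABAZ)
  read 1, top A: go to s, push AA → (s, ε, AAAAAAAAABAZ)
All input consumed in state s with stack AAAAAAAAABAZ.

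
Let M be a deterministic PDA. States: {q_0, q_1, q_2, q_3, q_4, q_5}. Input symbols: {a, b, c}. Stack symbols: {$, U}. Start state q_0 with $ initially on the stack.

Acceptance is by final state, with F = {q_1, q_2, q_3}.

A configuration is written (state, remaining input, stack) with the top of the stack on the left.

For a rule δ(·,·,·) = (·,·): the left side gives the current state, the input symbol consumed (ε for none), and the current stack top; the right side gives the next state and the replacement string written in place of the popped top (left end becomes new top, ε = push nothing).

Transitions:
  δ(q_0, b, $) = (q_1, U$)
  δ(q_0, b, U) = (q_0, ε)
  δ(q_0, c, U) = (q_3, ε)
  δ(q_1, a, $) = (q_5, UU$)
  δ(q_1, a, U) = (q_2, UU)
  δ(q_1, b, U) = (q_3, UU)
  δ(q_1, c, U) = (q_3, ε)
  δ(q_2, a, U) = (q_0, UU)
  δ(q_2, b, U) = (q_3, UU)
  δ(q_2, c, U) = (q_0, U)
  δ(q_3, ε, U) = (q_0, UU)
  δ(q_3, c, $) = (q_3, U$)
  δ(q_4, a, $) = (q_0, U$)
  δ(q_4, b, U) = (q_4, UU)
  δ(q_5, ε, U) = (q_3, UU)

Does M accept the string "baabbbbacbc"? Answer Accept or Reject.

(q_0, baabbbbacbc, $)
  read b, top $: go to q_1, push U$ → (q_1, aabbbbacbc, U$)
  read a, top U: go to q_2, push UU → (q_2, abbbbacbc, UU$)
  read a, top U: go to q_0, push UU → (q_0, bbbbacbc, UUU$)
  read b, top U: go to q_0, push ε → (q_0, bbbacbc, UU$)
  read b, top U: go to q_0, push ε → (q_0, bbacbc, U$)
  read b, top U: go to q_0, push ε → (q_0, bacbc, $)
  read b, top $: go to q_1, push U$ → (q_1, acbc, U$)
  read a, top U: go to q_2, push UU → (q_2, cbc, UU$)
  read c, top U: go to q_0, push U → (q_0, bc, UU$)
  read b, top U: go to q_0, push ε → (q_0, c, U$)
  read c, top U: go to q_3, push ε → (q_3, ε, $)
All input consumed; state q_3 ∈ F.

Accept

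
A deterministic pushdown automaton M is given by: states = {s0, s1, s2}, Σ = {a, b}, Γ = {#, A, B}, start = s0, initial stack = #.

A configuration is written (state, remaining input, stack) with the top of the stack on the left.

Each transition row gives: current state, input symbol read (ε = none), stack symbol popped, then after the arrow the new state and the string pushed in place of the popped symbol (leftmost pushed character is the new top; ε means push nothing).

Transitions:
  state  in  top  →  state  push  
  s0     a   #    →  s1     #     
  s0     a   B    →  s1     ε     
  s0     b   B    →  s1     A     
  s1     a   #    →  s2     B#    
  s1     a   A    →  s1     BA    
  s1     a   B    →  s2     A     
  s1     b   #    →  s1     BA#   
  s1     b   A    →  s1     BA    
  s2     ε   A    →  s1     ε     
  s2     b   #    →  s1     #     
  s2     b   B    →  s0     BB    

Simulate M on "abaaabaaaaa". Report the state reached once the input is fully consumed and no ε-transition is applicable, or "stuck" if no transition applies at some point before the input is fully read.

s1

(s0, abaaabaaaaa, #) ⊢ (s1, baaabaaaaa, #) ⊢ (s1, aaabaaaaa, BA#) ⊢ (s2, aabaaaaa, AA#) ⊢ (s1, aabaaaaa, A#) ⊢ (s1, abaaaaa, BA#) ⊢ (s2, baaaaa, AA#) ⊢ (s1, baaaaa, A#) ⊢ (s1, aaaaa, BA#) ⊢ (s2, aaaa, AA#) ⊢ (s1, aaaa, A#) ⊢ (s1, aaa, BA#) ⊢ (s2, aa, AA#) ⊢ (s1, aa, A#) ⊢ (s1, a, BA#) ⊢ (s2, ε, AA#) ⊢ (s1, ε, A#)
All input consumed; M is in state s1.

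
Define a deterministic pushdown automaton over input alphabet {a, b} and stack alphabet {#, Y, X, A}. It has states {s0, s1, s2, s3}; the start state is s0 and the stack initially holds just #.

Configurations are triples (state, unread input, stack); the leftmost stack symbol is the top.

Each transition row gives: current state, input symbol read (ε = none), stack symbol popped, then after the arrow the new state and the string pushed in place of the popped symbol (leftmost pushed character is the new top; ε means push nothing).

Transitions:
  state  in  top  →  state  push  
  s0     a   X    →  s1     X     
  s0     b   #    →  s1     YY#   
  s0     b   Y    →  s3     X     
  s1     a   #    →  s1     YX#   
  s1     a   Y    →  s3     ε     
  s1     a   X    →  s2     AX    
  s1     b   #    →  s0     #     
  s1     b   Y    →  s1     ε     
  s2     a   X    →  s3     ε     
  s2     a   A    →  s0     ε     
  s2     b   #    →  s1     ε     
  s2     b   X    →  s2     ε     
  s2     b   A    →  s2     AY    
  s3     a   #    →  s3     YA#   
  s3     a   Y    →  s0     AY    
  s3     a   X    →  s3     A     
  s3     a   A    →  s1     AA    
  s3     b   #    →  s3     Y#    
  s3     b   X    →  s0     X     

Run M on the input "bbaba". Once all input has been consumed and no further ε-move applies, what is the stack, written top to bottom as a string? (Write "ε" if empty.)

AY#

(s0, bbaba, #) ⊢ (s1, baba, YY#) ⊢ (s1, aba, Y#) ⊢ (s3, ba, #) ⊢ (s3, a, Y#) ⊢ (s0, ε, AY#)
All input consumed in state s0 with stack AY#.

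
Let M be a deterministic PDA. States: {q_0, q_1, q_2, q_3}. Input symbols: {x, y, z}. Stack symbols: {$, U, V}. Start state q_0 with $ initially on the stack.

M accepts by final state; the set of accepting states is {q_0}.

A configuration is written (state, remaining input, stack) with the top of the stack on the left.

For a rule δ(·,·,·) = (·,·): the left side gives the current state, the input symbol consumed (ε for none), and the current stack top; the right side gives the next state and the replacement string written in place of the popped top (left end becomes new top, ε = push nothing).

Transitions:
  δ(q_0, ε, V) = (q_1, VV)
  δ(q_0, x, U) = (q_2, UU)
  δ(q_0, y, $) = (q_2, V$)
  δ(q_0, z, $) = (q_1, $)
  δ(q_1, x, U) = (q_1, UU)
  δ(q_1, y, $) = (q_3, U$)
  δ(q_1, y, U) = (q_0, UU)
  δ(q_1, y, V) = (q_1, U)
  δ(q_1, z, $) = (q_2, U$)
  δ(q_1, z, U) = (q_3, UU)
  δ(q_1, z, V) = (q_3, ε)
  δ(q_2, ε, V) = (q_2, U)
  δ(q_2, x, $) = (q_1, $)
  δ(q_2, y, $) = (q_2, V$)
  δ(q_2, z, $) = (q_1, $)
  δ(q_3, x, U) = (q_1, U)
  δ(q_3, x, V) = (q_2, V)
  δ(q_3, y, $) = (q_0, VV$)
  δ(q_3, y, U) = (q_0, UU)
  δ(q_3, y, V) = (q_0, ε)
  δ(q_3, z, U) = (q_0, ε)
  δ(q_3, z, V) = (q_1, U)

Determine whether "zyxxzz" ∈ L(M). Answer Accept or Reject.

Accept

(q_0, zyxxzz, $) ⊢ (q_1, yxxzz, $) ⊢ (q_3, xxzz, U$) ⊢ (q_1, xzz, U$) ⊢ (q_1, zz, UU$) ⊢ (q_3, z, UUU$) ⊢ (q_0, ε, UU$)
All input consumed; state q_0 ∈ F.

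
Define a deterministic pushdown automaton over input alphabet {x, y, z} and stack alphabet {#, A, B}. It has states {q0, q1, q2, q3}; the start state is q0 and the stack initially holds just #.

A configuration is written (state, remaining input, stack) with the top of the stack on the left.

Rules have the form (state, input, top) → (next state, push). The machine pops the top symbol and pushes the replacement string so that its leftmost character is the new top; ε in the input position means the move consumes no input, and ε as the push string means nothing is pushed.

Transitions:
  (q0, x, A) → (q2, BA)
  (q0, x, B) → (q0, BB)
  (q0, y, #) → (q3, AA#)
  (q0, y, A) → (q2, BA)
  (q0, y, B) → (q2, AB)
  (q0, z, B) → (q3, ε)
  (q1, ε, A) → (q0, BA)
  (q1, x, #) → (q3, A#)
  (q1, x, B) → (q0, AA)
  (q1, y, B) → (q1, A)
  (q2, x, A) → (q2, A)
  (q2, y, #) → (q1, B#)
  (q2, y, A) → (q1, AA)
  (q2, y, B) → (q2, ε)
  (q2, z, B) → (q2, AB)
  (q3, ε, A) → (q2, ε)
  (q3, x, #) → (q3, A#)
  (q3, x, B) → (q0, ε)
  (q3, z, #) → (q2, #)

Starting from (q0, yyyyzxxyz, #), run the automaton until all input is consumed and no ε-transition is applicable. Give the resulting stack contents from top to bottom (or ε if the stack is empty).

(q0, yyyyzxxyz, #) ⊢ (q3, yyyzxxyz, AA#) ⊢ (q2, yyyzxxyz, A#) ⊢ (q1, yyzxxyz, AA#) ⊢ (q0, yyzxxyz, BAA#) ⊢ (q2, yzxxyz, ABAA#) ⊢ (q1, zxxyz, AABAA#) ⊢ (q0, zxxyz, BAABAA#) ⊢ (q3, xxyz, AABAA#) ⊢ (q2, xxyz, ABAA#) ⊢ (q2, xyz, ABAA#) ⊢ (q2, yz, ABAA#) ⊢ (q1, z, AABAA#) ⊢ (q0, z, BAABAA#) ⊢ (q3, ε, AABAA#) ⊢ (q2, ε, ABAA#)
All input consumed in state q2 with stack ABAA#.

ABAA#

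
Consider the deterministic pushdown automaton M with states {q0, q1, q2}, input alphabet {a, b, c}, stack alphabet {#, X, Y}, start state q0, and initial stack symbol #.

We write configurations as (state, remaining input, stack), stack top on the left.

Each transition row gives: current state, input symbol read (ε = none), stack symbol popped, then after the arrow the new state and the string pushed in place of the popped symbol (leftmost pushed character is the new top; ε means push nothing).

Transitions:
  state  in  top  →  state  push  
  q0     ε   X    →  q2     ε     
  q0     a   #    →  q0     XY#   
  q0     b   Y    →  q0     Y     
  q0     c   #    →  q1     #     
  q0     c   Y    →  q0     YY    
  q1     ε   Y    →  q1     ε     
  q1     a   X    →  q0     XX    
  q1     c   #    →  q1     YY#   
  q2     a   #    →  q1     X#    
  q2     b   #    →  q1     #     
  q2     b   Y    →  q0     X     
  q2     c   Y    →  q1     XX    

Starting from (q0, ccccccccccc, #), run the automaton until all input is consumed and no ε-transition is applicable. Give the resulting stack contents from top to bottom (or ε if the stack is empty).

#

(q0, ccccccccccc, #)
  read c, top #: go to q1, push # → (q1, cccccccccc, #)
  read c, top #: go to q1, push YY# → (q1, ccccccccc, YY#)
  ε-move, top Y: go to q1, push ε → (q1, ccccccccc, Y#)
  ε-move, top Y: go to q1, push ε → (q1, ccccccccc, #)
  read c, top #: go to q1, push YY# → (q1, cccccccc, YY#)
  ε-move, top Y: go to q1, push ε → (q1, cccccccc, Y#)
  ε-move, top Y: go to q1, push ε → (q1, cccccccc, #)
  read c, top #: go to q1, push YY# → (q1, ccccccc, YY#)
  ε-move, top Y: go to q1, push ε → (q1, ccccccc, Y#)
  ε-move, top Y: go to q1, push ε → (q1, ccccccc, #)
  read c, top #: go to q1, push YY# → (q1, cccccc, YY#)
  ε-move, top Y: go to q1, push ε → (q1, cccccc, Y#)
  ε-move, top Y: go to q1, push ε → (q1, cccccc, #)
  read c, top #: go to q1, push YY# → (q1, ccccc, YY#)
  ε-move, top Y: go to q1, push ε → (q1, ccccc, Y#)
  ε-move, top Y: go to q1, push ε → (q1, ccccc, #)
  read c, top #: go to q1, push YY# → (q1, cccc, YY#)
  ε-move, top Y: go to q1, push ε → (q1, cccc, Y#)
  ε-move, top Y: go to q1, push ε → (q1, cccc, #)
  read c, top #: go to q1, push YY# → (q1, ccc, YY#)
  ε-move, top Y: go to q1, push ε → (q1, ccc, Y#)
  ε-move, top Y: go to q1, push ε → (q1, ccc, #)
  read c, top #: go to q1, push YY# → (q1, cc, YY#)
  ε-move, top Y: go to q1, push ε → (q1, cc, Y#)
  ε-move, top Y: go to q1, push ε → (q1, cc, #)
  read c, top #: go to q1, push YY# → (q1, c, YY#)
  ε-move, top Y: go to q1, push ε → (q1, c, Y#)
  ε-move, top Y: go to q1, push ε → (q1, c, #)
  read c, top #: go to q1, push YY# → (q1, ε, YY#)
  ε-move, top Y: go to q1, push ε → (q1, ε, Y#)
  ε-move, top Y: go to q1, push ε → (q1, ε, #)
All input consumed in state q1 with stack #.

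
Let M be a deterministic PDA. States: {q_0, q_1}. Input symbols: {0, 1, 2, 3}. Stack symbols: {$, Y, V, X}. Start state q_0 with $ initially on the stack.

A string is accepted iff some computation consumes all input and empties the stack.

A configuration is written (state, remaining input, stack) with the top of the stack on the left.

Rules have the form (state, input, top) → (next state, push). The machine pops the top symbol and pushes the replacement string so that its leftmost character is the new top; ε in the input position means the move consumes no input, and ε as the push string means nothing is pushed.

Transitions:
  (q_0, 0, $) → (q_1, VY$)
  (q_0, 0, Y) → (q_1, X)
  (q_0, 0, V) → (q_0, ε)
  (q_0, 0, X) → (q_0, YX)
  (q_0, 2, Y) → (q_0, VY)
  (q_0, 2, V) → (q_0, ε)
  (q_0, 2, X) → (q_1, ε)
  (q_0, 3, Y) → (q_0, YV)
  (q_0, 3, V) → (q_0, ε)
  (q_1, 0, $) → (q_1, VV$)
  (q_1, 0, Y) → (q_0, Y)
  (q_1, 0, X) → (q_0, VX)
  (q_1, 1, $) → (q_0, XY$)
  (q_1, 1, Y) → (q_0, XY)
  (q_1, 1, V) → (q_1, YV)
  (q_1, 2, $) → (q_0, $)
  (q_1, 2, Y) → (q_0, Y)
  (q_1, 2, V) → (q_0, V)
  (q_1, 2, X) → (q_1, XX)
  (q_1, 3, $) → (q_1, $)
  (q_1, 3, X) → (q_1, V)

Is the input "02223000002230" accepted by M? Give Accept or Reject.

Reject

(q_0, 02223000002230, $)
  read 0, top $: go to q_1, push VY$ → (q_1, 2223000002230, VY$)
  read 2, top V: go to q_0, push V → (q_0, 223000002230, VY$)
  read 2, top V: go to q_0, push ε → (q_0, 23000002230, Y$)
  read 2, top Y: go to q_0, push VY → (q_0, 3000002230, VY$)
  read 3, top V: go to q_0, push ε → (q_0, 000002230, Y$)
  read 0, top Y: go to q_1, push X → (q_1, 00002230, X$)
  read 0, top X: go to q_0, push VX → (q_0, 0002230, VX$)
  read 0, top V: go to q_0, push ε → (q_0, 002230, X$)
  read 0, top X: go to q_0, push YX → (q_0, 02230, YX$)
  read 0, top Y: go to q_1, push X → (q_1, 2230, XX$)
  read 2, top X: go to q_1, push XX → (q_1, 230, XXX$)
  read 2, top X: go to q_1, push XX → (q_1, 30, XXXX$)
  read 3, top X: go to q_1, push V → (q_1, 0, VXXX$)
No transition applies at (q_1, 0, VXXX$); input not fully consumed.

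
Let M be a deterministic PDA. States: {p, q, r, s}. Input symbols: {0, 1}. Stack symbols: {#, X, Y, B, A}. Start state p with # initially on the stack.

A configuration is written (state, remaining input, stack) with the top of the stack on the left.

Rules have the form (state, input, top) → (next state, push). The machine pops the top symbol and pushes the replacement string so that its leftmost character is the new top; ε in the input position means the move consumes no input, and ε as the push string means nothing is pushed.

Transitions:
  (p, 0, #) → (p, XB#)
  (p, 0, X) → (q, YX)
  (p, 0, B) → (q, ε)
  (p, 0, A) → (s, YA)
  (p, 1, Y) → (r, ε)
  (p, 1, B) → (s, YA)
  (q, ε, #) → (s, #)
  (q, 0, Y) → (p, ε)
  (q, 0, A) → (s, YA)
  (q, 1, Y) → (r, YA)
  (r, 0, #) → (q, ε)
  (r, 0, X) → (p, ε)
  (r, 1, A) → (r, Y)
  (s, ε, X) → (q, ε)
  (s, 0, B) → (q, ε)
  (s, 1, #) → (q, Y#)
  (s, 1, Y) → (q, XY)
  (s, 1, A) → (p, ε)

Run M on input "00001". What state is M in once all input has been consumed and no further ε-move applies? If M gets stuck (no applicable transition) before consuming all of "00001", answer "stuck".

r

(p, 00001, #)
  read 0, top #: go to p, push XB# → (p, 0001, XB#)
  read 0, top X: go to q, push YX → (q, 001, YXB#)
  read 0, top Y: go to p, push ε → (p, 01, XB#)
  read 0, top X: go to q, push YX → (q, 1, YXB#)
  read 1, top Y: go to r, push YA → (r, ε, YAXB#)
All input consumed; M is in state r.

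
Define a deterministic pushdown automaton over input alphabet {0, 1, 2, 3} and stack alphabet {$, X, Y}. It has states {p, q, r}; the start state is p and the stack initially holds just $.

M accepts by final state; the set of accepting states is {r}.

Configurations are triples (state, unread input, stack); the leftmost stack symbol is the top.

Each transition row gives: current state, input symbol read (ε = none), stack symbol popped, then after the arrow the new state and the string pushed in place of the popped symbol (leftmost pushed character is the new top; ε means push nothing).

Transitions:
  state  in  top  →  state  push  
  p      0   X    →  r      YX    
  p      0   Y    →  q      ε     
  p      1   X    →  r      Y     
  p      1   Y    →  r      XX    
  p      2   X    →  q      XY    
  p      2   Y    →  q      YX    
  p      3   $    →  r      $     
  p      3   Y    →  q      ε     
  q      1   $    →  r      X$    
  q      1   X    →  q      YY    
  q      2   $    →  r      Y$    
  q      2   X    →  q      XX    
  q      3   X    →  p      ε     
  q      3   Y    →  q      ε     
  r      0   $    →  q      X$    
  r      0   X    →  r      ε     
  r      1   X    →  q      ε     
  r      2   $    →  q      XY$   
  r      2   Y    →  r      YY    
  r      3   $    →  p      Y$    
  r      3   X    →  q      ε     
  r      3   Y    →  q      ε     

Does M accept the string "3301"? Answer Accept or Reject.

(p, 3301, $)
  read 3, top $: go to r, push $ → (r, 301, $)
  read 3, top $: go to p, push Y$ → (p, 01, Y$)
  read 0, top Y: go to q, push ε → (q, 1, $)
  read 1, top $: go to r, push X$ → (r, ε, X$)
All input consumed; state r ∈ F.

Accept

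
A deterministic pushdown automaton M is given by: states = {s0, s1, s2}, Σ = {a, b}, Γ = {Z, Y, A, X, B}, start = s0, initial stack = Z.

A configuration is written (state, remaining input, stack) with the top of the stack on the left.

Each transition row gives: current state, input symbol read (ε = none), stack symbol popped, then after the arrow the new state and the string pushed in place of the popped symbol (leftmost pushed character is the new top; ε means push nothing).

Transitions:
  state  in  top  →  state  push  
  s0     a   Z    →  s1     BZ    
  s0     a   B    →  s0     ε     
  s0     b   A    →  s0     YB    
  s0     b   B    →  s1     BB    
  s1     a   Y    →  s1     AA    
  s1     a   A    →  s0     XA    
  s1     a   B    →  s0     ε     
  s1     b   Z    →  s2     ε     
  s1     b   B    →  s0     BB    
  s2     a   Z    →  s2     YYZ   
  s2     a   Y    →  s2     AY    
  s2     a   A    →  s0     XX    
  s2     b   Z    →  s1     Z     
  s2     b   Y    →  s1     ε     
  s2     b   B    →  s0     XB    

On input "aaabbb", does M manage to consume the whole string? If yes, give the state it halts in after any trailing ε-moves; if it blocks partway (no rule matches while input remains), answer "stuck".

s0

(s0, aaabbb, Z) ⊢ (s1, aabbb, BZ) ⊢ (s0, abbb, Z) ⊢ (s1, bbb, BZ) ⊢ (s0, bb, BBZ) ⊢ (s1, b, BBBZ) ⊢ (s0, ε, BBBBZ)
All input consumed; M is in state s0.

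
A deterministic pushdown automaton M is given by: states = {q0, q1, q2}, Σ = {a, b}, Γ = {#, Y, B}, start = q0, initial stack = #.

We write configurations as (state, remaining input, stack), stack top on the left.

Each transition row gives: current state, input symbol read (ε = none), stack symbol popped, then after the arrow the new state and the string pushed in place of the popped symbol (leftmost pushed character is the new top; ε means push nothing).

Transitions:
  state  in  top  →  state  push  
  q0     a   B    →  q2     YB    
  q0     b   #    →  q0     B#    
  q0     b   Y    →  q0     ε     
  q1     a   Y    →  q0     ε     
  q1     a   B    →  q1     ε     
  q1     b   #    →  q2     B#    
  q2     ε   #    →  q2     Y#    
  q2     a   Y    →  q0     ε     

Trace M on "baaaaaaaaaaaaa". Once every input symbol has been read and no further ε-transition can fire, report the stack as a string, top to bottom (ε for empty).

YB#

(q0, baaaaaaaaaaaaa, #)
  read b, top #: go to q0, push B# → (q0, aaaaaaaaaaaaa, B#)
  read a, top B: go to q2, push YB → (q2, aaaaaaaaaaaa, YB#)
  read a, top Y: go to q0, push ε → (q0, aaaaaaaaaaa, B#)
  read a, top B: go to q2, push YB → (q2, aaaaaaaaaa, YB#)
  read a, top Y: go to q0, push ε → (q0, aaaaaaaaa, B#)
  read a, top B: go to q2, push YB → (q2, aaaaaaaa, YB#)
  read a, top Y: go to q0, push ε → (q0, aaaaaaa, B#)
  read a, top B: go to q2, push YB → (q2, aaaaaa, YB#)
  read a, top Y: go to q0, push ε → (q0, aaaaa, B#)
  read a, top B: go to q2, push YB → (q2, aaaa, YB#)
  read a, top Y: go to q0, push ε → (q0, aaa, B#)
  read a, top B: go to q2, push YB → (q2, aa, YB#)
  read a, top Y: go to q0, push ε → (q0, a, B#)
  read a, top B: go to q2, push YB → (q2, ε, YB#)
All input consumed in state q2 with stack YB#.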